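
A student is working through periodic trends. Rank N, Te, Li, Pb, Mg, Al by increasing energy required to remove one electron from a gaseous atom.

Li < Al < Pb < Mg < Te < N

Li is in period 2, group 1; N is in period 2, group 15; Mg is in period 3, group 2; Al is in period 3, group 13; Te is in period 5, group 16; Pb is in period 6, group 14.
Removing the outermost electron gets harder across a period and easier down a group.
Here both period and group differ, so the two effects have to be weighed against each other.
Al > Li: period and group pull opposite ways; the across-period shift dominates (578 vs 520 kJ/mol).
Pb > Al: period and group pull opposite ways; the across-period shift dominates (716 vs 578 kJ/mol).
Mg > Pb: period and group pull opposite ways; the down-group shift dominates (738 vs 716 kJ/mol).
Te > Mg: the two effects oppose for this pair; the across-period effect wins (869 vs 738 kJ/mol).
N > Te: the two effects oppose for this pair; the down-group effect wins (1402 vs 869 kJ/mol).
Note the exception: Mg has a higher first ionization energy than Al, contrary to the simple trend — Al's single 3p electron is easier to remove than one from Mg's filled 3s².
Tabulated first ionization energy (kJ/mol): Li 520, N 1402, Mg 738, Al 578, Te 869, Pb 716.
So from lowest to highest: Li < Al < Pb < Mg < Te < N.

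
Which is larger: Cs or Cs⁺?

Forming Cs⁺ removes 1 electron from Cs. Fewer electrons for the same nuclear charge means less shielding and a higher Z_eff on the remaining electrons, and for main-group metals the entire outer shell is lost.
A cation is smaller than its parent atom: Cs⁺ < Cs.

Cs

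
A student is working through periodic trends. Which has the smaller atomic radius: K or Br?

Br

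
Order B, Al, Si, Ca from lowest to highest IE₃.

Al, Si, B, Ca

Consider each +2 ion: B²⁺ still has 1 valence electron; Al²⁺ still has 1 valence electron; Si²⁺ still has 2 valence electrons; Ca²⁺ is the bare [Ar] core.
Pulling an electron out of a noble-gas core costs far more than removing a remaining valence electron, so Ca sits at the high end of IE_3.
Valence configurations: B²⁺ [He]2s¹, Al²⁺ [Ne]3s¹, Si²⁺ [Ne]3s².
Tabulated IE_3 (kJ/mol): B 3660, Al 2745, Si 3232, Ca 4912.
Putting it together, IE_3: Al < Si < B < Ca.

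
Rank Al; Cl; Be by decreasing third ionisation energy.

Consider each +2 ion: Al²⁺ still has 1 valence electron; Cl²⁺ still has 5 valence electrons; Be²⁺ is the bare [He] core.
Pulling an electron out of a noble-gas core costs far more than removing a remaining valence electron, so Be sits at the high end of IE_3.
Valence configurations: Al²⁺ [Ne]3s¹, Cl²⁺ [Ne]3s²3p³.
Tabulated IE_3 (kJ/mol): Al 2745, Cl 3822, Be 14849.
Hence IE_3: Al < Cl < Be.

Be, Cl, Al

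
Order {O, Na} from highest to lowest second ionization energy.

Na > O

Consider each +1 ion: O⁺ still has 5 valence electrons; Na⁺ is the bare [Ne] core.
Core electrons are held far more tightly than valence electrons, so Na tops the IE_2 order.
The numbers (kJ/mol): O 3388, Na 4562.
Putting it together, IE_2: O < Na.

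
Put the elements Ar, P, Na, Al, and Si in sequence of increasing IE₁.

Na, Al, Si, P, Ar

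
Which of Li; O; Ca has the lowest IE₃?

Ca

The third ionization energy removes an electron from the +2 ion. For each element: Li²⁺ is already 1 electron into the core; O²⁺ still has 4 valence electrons; Ca²⁺ is the bare [Ar] core.
Usually core removal costs more than valence removal, but here the competition is close: a tightly held n=2 valence electron can cost more to remove than an n=3 core electron, so the actual values have to decide it.
Approximate IE_3 values (kJ/mol): Li 11815, O 5300, Ca 4912.
Putting it together, IE_3: Ca < O < Li.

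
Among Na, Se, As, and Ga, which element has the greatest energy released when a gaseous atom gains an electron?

Se

Na is in period 3, group 1; Ga is in period 4, group 13; As is in period 4, group 15; Se is in period 4, group 16.
Atoms with high Z_eff and room in the valence shell (especially the halogens) have the most exothermic electron affinities.
These span different periods and groups, so the two trends combine.
Na > Ga: the two effects oppose for this pair; the down-group effect wins (53 vs 29 kJ/mol).
As > Na: period and group pull opposite ways; the across-period shift dominates (78 vs 53 kJ/mol).
Se > As: Se lies to the right of As in period 4, so the across-period effect alone puts Se higher.
Tabulated electron affinity (kJ/mol): Na 53, Ga 29, As 78, Se 195.
The greatest energy released when a gaseous atom gains an electron among these belongs to Se.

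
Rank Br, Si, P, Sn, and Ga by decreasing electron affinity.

Br > Si > Sn > P > Ga

Adding an electron releases more energy for atoms nearer the top right (short of the noble gases).
Neither a single period nor a single group — weigh both effects.
P > Ga: both effects reinforce here, so P is clearly the higher of the two.
Sn > P: this pair runs against the simple trend — see the exception note.
Si > Sn: Si sits above Sn in group 14, so the down-group effect alone puts Si higher.
Br > Si: the two effects oppose for this pair; the across-period effect wins (325 vs 134 kJ/mol).
Note the exception: Sn has a higher electron affinity than P, contrary to the simple trend — adding an electron to P's half-filled np³ subshell costs electron-pairing energy.
Note the exception: Si has a higher electron affinity than P, contrary to the simple trend — adding an electron to P's half-filled 3p³ is unfavourable, so Si (3p²) has the more exothermic EA.
Approximate values (kJ/mol): Si 134, P 72, Ga 29, Br 325, Sn 107.
So from highest to lowest: Br > Si > Sn > P > Ga.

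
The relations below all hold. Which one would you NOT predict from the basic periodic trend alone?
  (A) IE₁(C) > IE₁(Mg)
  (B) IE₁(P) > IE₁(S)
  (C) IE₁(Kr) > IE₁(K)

(B)

The general trend: first ionization energy increases across a period and decreases down a group.
(A) C (period 2, group 14) vs Mg (period 3, group 2): the stated order agrees with the simple trend.
(B) P (period 3, group 15) vs S (period 3, group 16): the stated order contradicts the simple trend.
(C) Kr (period 4, group 18) vs K (period 4, group 1): the stated order agrees with the simple trend.
The exception is (B): S (3p⁴) ionizes more easily than half-filled P (3p³) because the paired 3p electron in S is pushed out by e⁻–e⁻ repulsion.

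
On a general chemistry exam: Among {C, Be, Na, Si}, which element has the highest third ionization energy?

Be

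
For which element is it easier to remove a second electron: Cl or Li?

The second ionization energy removes an electron from the +1 ion. For each element: Cl⁺ still has 6 valence electrons; Li⁺ is the bare [He] core.
Breaking into a closed-shell core is much more expensive than removing a leftover valence electron — Li has the largest IE_2 here.
Tabulated IE_2 (kJ/mol): Cl 2298, Li 7298.
Putting it together, IE_2: Cl < Li.

Cl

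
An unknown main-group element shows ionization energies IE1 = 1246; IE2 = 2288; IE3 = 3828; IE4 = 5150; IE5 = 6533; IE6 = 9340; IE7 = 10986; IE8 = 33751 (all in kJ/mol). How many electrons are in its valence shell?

7

Look for the largest jump between consecutive ionization energies: IE8/IE7 ≈ 3.1, far larger than any earlier ratio.
That jump marks the point where a core electron is being removed. So the atom has 7 valence electrons.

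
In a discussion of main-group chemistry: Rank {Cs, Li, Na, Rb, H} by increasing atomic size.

H is in period 1, group 1; Li is in period 2, group 1; Na is in period 3, group 1; Rb is in period 5, group 1; Cs is in period 6, group 1.
Moving right in a period, electrons are added to the same shell under a stronger nuclear pull, so atoms get smaller; moving down, a new shell is opened and atoms get larger.
All are in group 1, so atomic radius increases down the group.
So from smallest to largest: H < Li < Na < Rb < Cs.

H, Li, Na, Rb, Cs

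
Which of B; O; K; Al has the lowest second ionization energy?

Al

The second ionization energy removes an electron from the +1 ion. For each element: B⁺ still has 2 valence electrons; O⁺ still has 5 valence electrons; K⁺ is the bare [Ar] core; Al⁺ still has 2 valence electrons.
Usually core removal costs more than valence removal, but here the competition is close: a tightly held n=2 valence electron can cost more to remove than an n=3 core electron, so the actual values have to decide it.
Valence configurations: B⁺ [He]2s², O⁺ [He]2s²2p³, Al⁺ [Ne]3s².
The numbers (kJ/mol): B 2427, O 3388, K 3052, Al 1817.
So the second ionization energies run Al < B < K < O.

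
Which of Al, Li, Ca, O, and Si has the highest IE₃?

Li

IE_3 is the cost of taking one more electron from the +2 cation: Al²⁺ still has 1 valence electron; Li²⁺ is already 1 electron into the core; Ca²⁺ is the bare [Ar] core; O²⁺ still has 4 valence electrons; Si²⁺ still has 2 valence electrons.
Usually core removal costs more than valence removal, but here the competition is close: a tightly held n=2 valence electron can cost more to remove than an n=3 core electron, so the actual values have to decide it.
Valence configurations: Al²⁺ [Ne]3s¹, O²⁺ [He]2s²2p², Si²⁺ [Ne]3s².
Approximate IE_3 values (kJ/mol): Al 2745, Li 11815, Ca 4912, O 5300, Si 3232.
Hence IE_3: Al < Si < Ca < O < Li.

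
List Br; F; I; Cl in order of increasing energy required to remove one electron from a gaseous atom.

F is in period 2, group 17; Cl is in period 3, group 17; Br is in period 4, group 17; I is in period 5, group 17.
Removing the outermost electron gets harder across a period and easier down a group.
All are in group 17, so first ionization energy increases up the group.
So from lowest to highest: I < Br < Cl < F.

I, Br, Cl, F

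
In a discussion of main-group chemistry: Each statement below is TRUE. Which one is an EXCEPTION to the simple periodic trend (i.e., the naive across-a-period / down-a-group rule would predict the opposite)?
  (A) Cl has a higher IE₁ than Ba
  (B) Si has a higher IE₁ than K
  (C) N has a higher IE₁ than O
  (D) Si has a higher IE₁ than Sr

(C)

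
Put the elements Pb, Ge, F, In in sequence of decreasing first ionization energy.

F is in period 2, group 17; Ge is in period 4, group 14; In is in period 5, group 13; Pb is in period 6, group 14.
First ionization energy rises across a period (greater Z_eff holds electrons more tightly) and falls down a group (valence electrons are farther from the nucleus).
Neither a single period nor a single group — weigh both effects.
Pb > In: period and group pull opposite ways; the across-period shift dominates (716 vs 558 kJ/mol).
Ge > Pb: they share group 14; the group trend gives Ge the larger value.
F > Ge: relative to Ge, both the across-period and down-group shifts push F's first ionization energy up.
Approximate values (kJ/mol): F 1681, Ge 762, In 558, Pb 716.
So from highest to lowest: F > Ge > Pb > In.

F > Ge > Pb > In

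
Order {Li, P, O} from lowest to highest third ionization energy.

IE_3 is the cost of taking one more electron from the +2 cation: Li²⁺ is already 1 electron into the core; P²⁺ still has 3 valence electrons; O²⁺ still has 4 valence electrons.
Pulling an electron out of a noble-gas core costs far more than removing a remaining valence electron, so Li sits at the high end of IE_3.
Valence configurations: P²⁺ [Ne]3s²3p¹, O²⁺ [He]2s²2p².
Approximate IE_3 values (kJ/mol): Li 11815, P 2914, O 5300.
Putting it together, IE_3: P < O < Li.

P, O, Li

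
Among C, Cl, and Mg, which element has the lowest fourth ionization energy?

Cl

IE_4 is the cost of taking one more electron from the +3 cation: C³⁺ still has 1 valence electron; Cl³⁺ still has 4 valence electrons; Mg³⁺ is already 1 electron into the core.
Breaking into a closed-shell core is much more expensive than removing a leftover valence electron — Mg has the largest IE_4 here.
Valence configurations: C³⁺ [He]2s¹, Cl³⁺ [Ne]3s²3p².
Approximate IE_4 values (kJ/mol): C 6223, Cl 5159, Mg 10543.
Overall IE_4 order: Cl < C < Mg.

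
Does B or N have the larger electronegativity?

Smaller atoms with higher effective nuclear charge are more electronegative.
All lie in period 2, so electronegativity increases left to right.
So N has the larger electronegativity (N > B).

N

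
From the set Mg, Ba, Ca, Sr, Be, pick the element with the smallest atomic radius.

Moving right in a period, electrons are added to the same shell under a stronger nuclear pull, so atoms get smaller; moving down, a new shell is opened and atoms get larger.
All are in group 2, so atomic radius increases down the group.
The smallest atomic radius among these belongs to Be.

Be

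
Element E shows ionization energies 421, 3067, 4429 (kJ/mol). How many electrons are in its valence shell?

1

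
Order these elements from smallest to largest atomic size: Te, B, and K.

B < Te < K

B is in period 2, group 13; K is in period 4, group 1; Te is in period 5, group 16.
Atomic radius shrinks across a period as nuclear charge pulls the same shell inward, and grows down a group as new shells are added.
Neither a single period nor a single group — weigh both effects.
Te > B: the two effects oppose for this pair; the down-group effect wins (136 vs 85 pm).
K > Te: the two effects oppose for this pair; the across-period effect wins (196 vs 136 pm).
Tabulated atomic radius (pm): B 85, K 196, Te 136.
So from smallest to largest: B < Te < K.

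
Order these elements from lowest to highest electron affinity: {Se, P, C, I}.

C is in period 2, group 14; P is in period 3, group 15; Se is in period 4, group 16; I is in period 5, group 17.
EA tends to increase across a period and decrease down a group, though the pattern is less regular than for IE or radius.
These sit on a diagonal, where the across-period and down-group effects partly cancel.
C > P: the two effects oppose for this pair; the down-group effect wins (122 vs 72 kJ/mol).
Se > C: the two effects oppose for this pair; the across-period effect wins (195 vs 122 kJ/mol).
I > Se: the two effects oppose for this pair; the across-period effect wins (295 vs 195 kJ/mol).
Approximate values (kJ/mol): C 122, P 72, Se 195, I 295.
So from lowest to highest: P < C < Se < I.

P < C < Se < I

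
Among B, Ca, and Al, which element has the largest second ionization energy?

B

After 1 electron has been removed, what remains? B⁺ still has 2 valence electrons; Ca⁺ still has 1 valence electron; Al⁺ still has 2 valence electrons.
All are still removing valence electrons, so compare the +1 ions as you would atoms: IE_2 generally rises across a period (higher Z_eff) and falls down a group (larger shell), subject to the usual subshell exceptions.
Valence configurations: B⁺ [He]2s², Ca⁺ [Ar]4s¹, Al⁺ [Ne]3s².
The numbers (kJ/mol): B 2427, Ca 1145, Al 1817.
So the second ionization energies run Ca < Al < B.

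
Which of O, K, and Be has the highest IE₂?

The second ionization energy removes an electron from the +1 ion. For each element: O⁺ still has 5 valence electrons; K⁺ is the bare [Ar] core; Be⁺ still has 1 valence electron.
Usually core removal costs more than valence removal, but here the competition is close: a tightly held n=2 valence electron can cost more to remove than an n=3 core electron, so the actual values have to decide it.
Valence configurations: O⁺ [He]2s²2p³, Be⁺ [He]2s¹.
The numbers (kJ/mol): O 3388, K 3052, Be 1757.
Putting it together, IE_2: Be < K < O.

O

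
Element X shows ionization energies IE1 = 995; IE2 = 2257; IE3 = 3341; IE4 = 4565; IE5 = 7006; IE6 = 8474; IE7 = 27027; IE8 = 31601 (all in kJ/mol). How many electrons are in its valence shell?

6

Look for the largest jump between consecutive ionization energies: IE7/IE6 ≈ 3.2, far larger than any earlier ratio.
That jump marks the point where a core electron is being removed. So the atom has 6 valence electrons.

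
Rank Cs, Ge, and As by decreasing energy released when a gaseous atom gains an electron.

Ge > As > Cs

Ge is in period 4, group 14; As is in period 4, group 15; Cs is in period 6, group 1.
Atoms with high Z_eff and room in the valence shell (especially the halogens) have the most exothermic electron affinities.
Neither a single period nor a single group — weigh both effects.
As > Cs: relative to Cs, both the across-period and down-group shifts push As's electron affinity up.
Ge > As: this pair runs against the simple trend — see the exception note.
Note the exception: Ge has a higher electron affinity than As, contrary to the simple trend — adding an electron to As's half-filled 4p³ is unfavourable, so Ge (4p²) has the more exothermic EA.
Tabulated electron affinity (kJ/mol): Ge 119, As 78, Cs 46.
So from highest to lowest: Ge > As > Cs.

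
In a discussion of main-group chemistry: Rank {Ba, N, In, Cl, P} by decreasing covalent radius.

Ba > In > P > Cl > N

N is in period 2, group 15; P is in period 3, group 15; Cl is in period 3, group 17; In is in period 5, group 13; Ba is in period 6, group 2.
Moving right in a period, electrons are added to the same shell under a stronger nuclear pull, so atoms get smaller; moving down, a new shell is opened and atoms get larger.
Neither a single period nor a single group — weigh both effects.
Cl > N: the two effects oppose for this pair; the down-group effect wins (99 vs 71 pm).
P > Cl: both are in period 3; the period trend gives P the larger value.
In > P: relative to P, both the across-period and down-group shifts push In's atomic radius up.
Ba > In: both effects reinforce here, so Ba is clearly the larger of the two.
Approximate values (pm): N 71, P 111, Cl 99, In 142, Ba 196.
So from largest to smallest: Ba > In > P > Cl > N.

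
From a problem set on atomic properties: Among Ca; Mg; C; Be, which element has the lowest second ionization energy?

IE_2 is the cost of taking one more electron from the +1 cation: Ca⁺ still has 1 valence electron; Mg⁺ still has 1 valence electron; C⁺ still has 3 valence electrons; Be⁺ still has 1 valence electron.
All are still removing valence electrons, so compare the +1 ions as you would atoms: IE_2 generally rises across a period (higher Z_eff) and falls down a group (larger shell), subject to the usual subshell exceptions.
Valence configurations: Ca⁺ [Ar]4s¹, Mg⁺ [Ne]3s¹, C⁺ [He]2s²2p¹, Be⁺ [He]2s¹.
Tabulated IE_2 (kJ/mol): Ca 1145, Mg 1451, C 2353, Be 1757.
Overall IE_2 order: Ca < Mg < Be < C.

Ca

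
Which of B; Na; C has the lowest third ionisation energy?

Consider each +2 ion: B²⁺ still has 1 valence electron; Na²⁺ is already 1 electron into the core; C²⁺ still has 2 valence electrons.
Breaking into a closed-shell core is much more expensive than removing a leftover valence electron — Na has the largest IE_3 here.
Valence configurations: B²⁺ [He]2s¹, C²⁺ [He]2s².
Approximate IE_3 values (kJ/mol): B 3660, Na 6910, C 4620.
So the third ionization energies run B < C < Na.

B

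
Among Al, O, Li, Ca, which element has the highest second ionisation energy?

Li

The second ionization energy removes an electron from the +1 ion. For each element: Al⁺ still has 2 valence electrons; O⁺ still has 5 valence electrons; Li⁺ is the bare [He] core; Ca⁺ still has 1 valence electron.
Breaking into a closed-shell core is much more expensive than removing a leftover valence electron — Li has the largest IE_2 here.
Valence configurations: Al⁺ [Ne]3s², O⁺ [He]2s²2p³, Ca⁺ [Ar]4s¹.
The numbers (kJ/mol): Al 1817, O 3388, Li 7298, Ca 1145.
Overall IE_2 order: Ca < Al < O < Li.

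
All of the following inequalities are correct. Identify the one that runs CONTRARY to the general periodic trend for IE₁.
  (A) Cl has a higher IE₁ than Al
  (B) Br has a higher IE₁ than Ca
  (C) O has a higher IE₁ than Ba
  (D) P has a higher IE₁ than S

(D)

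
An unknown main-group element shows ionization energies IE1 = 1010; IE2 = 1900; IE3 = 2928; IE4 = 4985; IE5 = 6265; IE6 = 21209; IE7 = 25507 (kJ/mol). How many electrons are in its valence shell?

5

Look for the largest jump between consecutive ionization energies: IE6/IE5 ≈ 3.4, far larger than any earlier ratio.
That jump marks the point where a core electron is being removed. So the atom has 5 valence electrons.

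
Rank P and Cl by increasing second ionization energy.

P < Cl

Consider each +1 ion: P⁺ still has 4 valence electrons; Cl⁺ still has 6 valence electrons.
All are still removing valence electrons, so compare the +1 ions as you would atoms: IE_2 generally rises across a period (higher Z_eff) and falls down a group (larger shell), subject to the usual subshell exceptions.
Valence configurations: P⁺ [Ne]3s²3p², Cl⁺ [Ne]3s²3p⁴.
Tabulated IE_2 (kJ/mol): P 1907, Cl 2298.
Putting it together, IE_2: P < Cl.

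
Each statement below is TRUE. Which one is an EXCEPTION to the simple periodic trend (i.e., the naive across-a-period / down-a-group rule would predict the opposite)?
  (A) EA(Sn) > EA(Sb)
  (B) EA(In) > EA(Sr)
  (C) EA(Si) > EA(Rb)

The general trend: electron affinity increases across a period and decreases down a group.
(A) Sn (period 5, group 14) vs Sb (period 5, group 15): the stated order contradicts the simple trend.
(B) In (period 5, group 13) vs Sr (period 5, group 2): the stated order agrees with the simple trend.
(C) Si (period 3, group 14) vs Rb (period 5, group 1): the stated order agrees with the simple trend.
The exception is (A): adding an electron to Sb's half-filled 5p³ is unfavourable, so Sn has the more exothermic EA.

(A)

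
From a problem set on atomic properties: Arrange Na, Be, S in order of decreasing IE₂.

The second ionization energy removes an electron from the +1 ion. For each element: Na⁺ is the bare [Ne] core; Be⁺ still has 1 valence electron; S⁺ still has 5 valence electrons.
Breaking into a closed-shell core is much more expensive than removing a leftover valence electron — Na has the largest IE_2 here.
Valence configurations: Be⁺ [He]2s¹, S⁺ [Ne]3s²3p³.
The numbers (kJ/mol): Na 4562, Be 1757, S 2252.
Putting it together, IE_2: Be < S < Na.

Na > S > Be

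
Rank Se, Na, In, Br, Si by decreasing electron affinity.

Br > Se > Si > Na > In

Adding an electron releases more energy for atoms nearer the top right (short of the noble gases).
Neither a single period nor a single group — weigh both effects.
Na > In: the two effects oppose for this pair; the down-group effect wins (53 vs 29 kJ/mol).
Si > Na: Si lies to the right of Na in period 3, so the across-period effect alone puts Si higher.
Se > Si: period and group pull opposite ways; the across-period shift dominates (195 vs 134 kJ/mol).
Br > Se: Br lies to the right of Se in period 4, so the across-period effect alone puts Br higher.
Tabulated electron affinity (kJ/mol): Na 53, Si 134, Se 195, Br 325, In 29.
So from highest to lowest: Br > Se > Si > Na > In.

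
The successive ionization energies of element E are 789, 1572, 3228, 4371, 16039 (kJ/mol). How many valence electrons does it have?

4

Look for the largest jump between consecutive ionization energies: IE5/IE4 ≈ 3.7, far larger than any earlier ratio.
That jump marks the point where a core electron is being removed. So the atom has 4 valence electrons.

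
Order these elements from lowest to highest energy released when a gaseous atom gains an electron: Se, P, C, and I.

C is in period 2, group 14; P is in period 3, group 15; Se is in period 4, group 16; I is in period 5, group 17.
Adding an electron releases more energy for atoms nearer the top right (short of the noble gases).
These sit on a diagonal, where the across-period and down-group effects partly cancel.
C > P: period and group pull opposite ways; the down-group shift dominates (122 vs 72 kJ/mol).
Se > C: period and group pull opposite ways; the across-period shift dominates (195 vs 122 kJ/mol).
I > Se: period and group pull opposite ways; the across-period shift dominates (295 vs 195 kJ/mol).
Approximate values (kJ/mol): C 122, P 72, Se 195, I 295.
So from lowest to highest: P < C < Se < I.

P < C < Se < I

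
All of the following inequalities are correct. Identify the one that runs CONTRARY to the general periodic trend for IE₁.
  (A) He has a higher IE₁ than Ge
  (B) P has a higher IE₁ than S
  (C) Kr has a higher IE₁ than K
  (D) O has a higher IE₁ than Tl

(B)

The general trend: IE₁ increases across a period and decreases down a group.
(A) He (period 1, group 18) vs Ge (period 4, group 14): the stated order agrees with the simple trend.
(B) P (period 3, group 15) vs S (period 3, group 16): the stated order contradicts the simple trend.
(C) Kr (period 4, group 18) vs K (period 4, group 1): the stated order agrees with the simple trend.
(D) O (period 2, group 16) vs Tl (period 6, group 13): the stated order agrees with the simple trend.
The exception is (B): S (3p⁴) ionizes more easily than half-filled P (3p³) because the paired 3p electron in S is pushed out by e⁻–e⁻ repulsion.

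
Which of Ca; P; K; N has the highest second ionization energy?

K

IE_2 is the cost of taking one more electron from the +1 cation: Ca⁺ still has 1 valence electron; P⁺ still has 4 valence electrons; K⁺ is the bare [Ar] core; N⁺ still has 4 valence electrons.
Pulling an electron out of a noble-gas core costs far more than removing a remaining valence electron, so K sits at the high end of IE_2.
Valence configurations: Ca⁺ [Ar]4s¹, P⁺ [Ne]3s²3p², N⁺ [He]2s²2p².
The numbers (kJ/mol): Ca 1145, P 1907, K 3052, N 2856.
Putting it together, IE_2: Ca < P < N < K.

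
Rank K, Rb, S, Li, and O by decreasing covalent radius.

Rb > K > Li > S > O

Li is in period 2, group 1; O is in period 2, group 16; S is in period 3, group 16; K is in period 4, group 1; Rb is in period 5, group 1.
Across a period the added protons contract the valence shell; down a group each new principal shell makes the atom larger.
Neither a single period nor a single group — weigh both effects.
S > O: S sits below O in group 16, so the down-group effect alone puts S larger.
Li > S: period and group pull opposite ways; the across-period shift dominates (133 vs 103 pm).
K > Li: they share group 1; the group trend gives K the larger value.
Rb > K: Rb sits below K in group 1, so the down-group effect alone puts Rb larger.
For reference (pm): Li 133, O 63, S 103, K 196, Rb 210.
So from largest to smallest: Rb > K > Li > S > O.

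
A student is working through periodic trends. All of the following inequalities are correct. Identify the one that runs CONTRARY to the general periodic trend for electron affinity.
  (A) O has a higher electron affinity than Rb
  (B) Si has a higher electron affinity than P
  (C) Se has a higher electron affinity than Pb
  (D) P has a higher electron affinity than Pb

The general trend: electron affinity increases across a period and decreases down a group.
(A) O (period 2, group 16) vs Rb (period 5, group 1): the stated order agrees with the simple trend.
(B) Si (period 3, group 14) vs P (period 3, group 15): the stated order contradicts the simple trend.
(C) Se (period 4, group 16) vs Pb (period 6, group 14): the stated order agrees with the simple trend.
(D) P (period 3, group 15) vs Pb (period 6, group 14): the stated order agrees with the simple trend.
The exception is (B): adding an electron to P's half-filled 3p³ is unfavourable, so Si (3p²) has the more exothermic EA.

(B)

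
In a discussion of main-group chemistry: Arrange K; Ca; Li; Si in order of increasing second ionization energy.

Ca, Si, K, Li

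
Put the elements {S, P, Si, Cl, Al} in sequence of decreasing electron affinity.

Atoms with high Z_eff and room in the valence shell (especially the halogens) have the most exothermic electron affinities.
All lie in period 3; the across-period trend (electron affinity increases left to right) applies, with the exception below.
Note the exception: Si has a higher electron affinity than P, contrary to the simple trend — adding an electron to P's half-filled 3p³ is unfavourable, so Si (3p²) has the more exothermic EA.
Tabulated electron affinity (kJ/mol): Al 42, Si 134, P 72, S 200, Cl 349.
So from highest to lowest: Cl > S > Si > P > Al.

Cl > S > Si > P > Al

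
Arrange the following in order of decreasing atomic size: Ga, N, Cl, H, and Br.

H is in period 1, group 1; N is in period 2, group 15; Cl is in period 3, group 17; Ga is in period 4, group 13; Br is in period 4, group 17.
Radius decreases left→right (rising Z_eff, same n) and increases top→bottom (higher n).
Here both period and group differ, so the two effects have to be weighed against each other.
N > H: the two effects oppose for this pair; the down-group effect wins (71 vs 32 pm).
Cl > N: period and group pull opposite ways; the down-group shift dominates (99 vs 71 pm).
Br > Cl: Br sits below Cl in group 17, so the down-group effect alone puts Br larger.
Ga > Br: Ga lies to the left of Br in period 4, so the across-period effect alone puts Ga larger.
Tabulated atomic radius (pm): H 32, N 71, Cl 99, Ga 124, Br 114.
So from largest to smallest: Ga > Br > Cl > N > H.

Ga > Br > Cl > N > H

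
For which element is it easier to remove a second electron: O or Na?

IE_2 is the cost of taking one more electron from the +1 cation: O⁺ still has 5 valence electrons; Na⁺ is the bare [Ne] core.
Breaking into a closed-shell core is much more expensive than removing a leftover valence electron — Na has the largest IE_2 here.
Tabulated IE_2 (kJ/mol): O 3388, Na 4562.
Putting it together, IE_2: O < Na.

O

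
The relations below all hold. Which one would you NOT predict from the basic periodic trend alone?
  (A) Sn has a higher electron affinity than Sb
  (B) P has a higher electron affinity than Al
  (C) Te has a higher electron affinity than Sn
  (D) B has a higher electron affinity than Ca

(A)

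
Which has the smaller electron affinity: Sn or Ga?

Ga

Ga is in period 4, group 13; Sn is in period 5, group 14.
EA tends to increase across a period and decrease down a group, though the pattern is less regular than for IE or radius.
A diagonal step moves right (one effect) and down (the opposite effect) at once.
Sn > Ga: period and group pull opposite ways; the across-period shift dominates (107 vs 29 kJ/mol).
Tabulated electron affinity (kJ/mol): Ga 29, Sn 107.
So Ga has the smaller electron affinity (Ga < Sn).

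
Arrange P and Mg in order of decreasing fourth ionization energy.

After 3 electrons have been removed, what remains? P³⁺ still has 2 valence electrons; Mg³⁺ is already 1 electron into the core.
Core electrons are held far more tightly than valence electrons, so Mg tops the IE_4 order.
Approximate IE_4 values (kJ/mol): P 4964, Mg 10543.
Putting it together, IE_4: P < Mg.

Mg, P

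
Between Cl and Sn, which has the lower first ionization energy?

IE₁ increases left→right with effective nuclear charge and decreases top→bottom as the valence shell moves farther out.
These span different periods and groups, so the two trends combine.
Cl > Sn: both effects reinforce here, so Cl is clearly the higher of the two.
Tabulated first ionization energy (kJ/mol): Cl 1251, Sn 709.
So Sn has the lower first ionization energy (Sn < Cl).

Sn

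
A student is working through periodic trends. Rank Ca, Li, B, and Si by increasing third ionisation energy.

Si < B < Ca < Li

The third ionization energy removes an electron from the +2 ion. For each element: Ca²⁺ is the bare [Ar] core; Li²⁺ is already 1 electron into the core; B²⁺ still has 1 valence electron; Si²⁺ still has 2 valence electrons.
Pulling an electron out of a noble-gas core costs far more than removing a remaining valence electron, so Ca and Li sit at the high end of IE_3.
Valence configurations: B²⁺ [He]2s¹, Si²⁺ [Ne]3s².
Approximate IE_3 values (kJ/mol): Ca 4912, Li 11815, B 3660, Si 3232.
Putting it together, IE_3: Si < B < Ca < Li.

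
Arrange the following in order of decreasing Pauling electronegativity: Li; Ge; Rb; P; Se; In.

Electronegativity increases across a period and decreases down a group, tracking effective nuclear charge and atomic size.
Here both period and group differ, so the two effects have to be weighed against each other.
Li > Rb: Li sits above Rb in group 1, so the down-group effect alone puts Li higher.
In > Li: period and group pull opposite ways; the across-period shift dominates (1.78 vs 0.98).
Ge > In: relative to In, both the across-period and down-group shifts push Ge's electronegativity up.
P > Ge: both effects reinforce here, so P is clearly the higher of the two.
Se > P: period and group pull opposite ways; the across-period shift dominates (2.55 vs 2.19).
For reference (Pauling): Li 0.98, P 2.19, Ge 2.01, Se 2.55, Rb 0.82, In 1.78.
So from highest to lowest: Se > P > Ge > In > Li > Rb.

Se > P > Ge > In > Li > Rb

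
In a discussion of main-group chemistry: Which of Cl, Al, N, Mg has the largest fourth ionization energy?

Al

After 3 electrons have been removed, what remains? Cl³⁺ still has 4 valence electrons; Al³⁺ is the bare [Ne] core; N³⁺ still has 2 valence electrons; Mg³⁺ is already 1 electron into the core.
Breaking into a closed-shell core is much more expensive than removing a leftover valence electron — Mg and Al have the largest IE_4 here.
Valence configurations: Cl³⁺ [Ne]3s²3p², N³⁺ [He]2s².
Approximate IE_4 values (kJ/mol): Cl 5159, Al 11577, N 7475, Mg 10543.
So the fourth ionization energies run Cl < N < Mg < Al.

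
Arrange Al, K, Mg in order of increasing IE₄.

IE_4 is the cost of taking one more electron from the +3 cation: Al³⁺ is the bare [Ne] core; K³⁺ is already 2 electrons into the core; Mg³⁺ is already 1 electron into the core.
All of these are removing an electron from a noble-gas core or deeper; the smaller core (lower principal quantum number) is held far more tightly, and within a period the higher nuclear charge binds the same core more tightly.
The numbers (kJ/mol): Al 11577, K 5877, Mg 10543.
Putting it together, IE_4: K < Mg < Al.

K < Mg < Al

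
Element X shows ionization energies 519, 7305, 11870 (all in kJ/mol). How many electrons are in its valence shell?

1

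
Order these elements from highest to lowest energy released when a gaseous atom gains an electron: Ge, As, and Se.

Ge is in period 4, group 14; As is in period 4, group 15; Se is in period 4, group 16.
EA tends to increase across a period and decrease down a group, though the pattern is less regular than for IE or radius.
All lie in period 4; the across-period trend (electron affinity increases left to right) applies, with the exception below.
Note the exception: Ge has a higher electron affinity than As, contrary to the simple trend — adding an electron to As's half-filled 4p³ is unfavourable, so Ge (4p²) has the more exothermic EA.
Tabulated electron affinity (kJ/mol): Ge 119, As 78, Se 195.
So from highest to lowest: Se > Ge > As.

Se > Ge > As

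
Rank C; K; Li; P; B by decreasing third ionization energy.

After 2 electrons have been removed, what remains? C²⁺ still has 2 valence electrons; K²⁺ is already 1 electron into the core; Li²⁺ is already 1 electron into the core; P²⁺ still has 3 valence electrons; B²⁺ still has 1 valence electron.
Usually core removal costs more than valence removal, but here the competition is close: a tightly held n=2 valence electron can cost more to remove than an n=3 core electron, so the actual values have to decide it.
Valence configurations: C²⁺ [He]2s², P²⁺ [Ne]3s²3p¹, B²⁺ [He]2s¹.
Approximate IE_3 values (kJ/mol): C 4620, K 4420, Li 11815, P 2914, B 3660.
Overall IE_3 order: P < B < K < C < Li.

Li, C, K, B, P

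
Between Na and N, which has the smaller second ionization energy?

N

The second ionization energy removes an electron from the +1 ion. For each element: Na⁺ is the bare [Ne] core; N⁺ still has 4 valence electrons.
Core electrons are held far more tightly than valence electrons, so Na tops the IE_2 order.
Approximate IE_2 values (kJ/mol): Na 4562, N 2856.
Putting it together, IE_2: N < Na.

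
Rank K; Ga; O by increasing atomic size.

O is in period 2, group 16; K is in period 4, group 1; Ga is in period 4, group 13.
Atomic radius shrinks across a period as nuclear charge pulls the same shell inward, and grows down a group as new shells are added.
Here both period and group differ, so the two effects have to be weighed against each other.
Ga > O: both effects reinforce here, so Ga is clearly the larger of the two.
K > Ga: both are in period 4; the period trend gives K the larger value.
For reference (pm): O 63, K 196, Ga 124.
So from smallest to largest: O < Ga < K.

O < Ga < K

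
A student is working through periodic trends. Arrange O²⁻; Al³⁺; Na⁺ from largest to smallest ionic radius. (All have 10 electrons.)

All of these have 10 electrons, so size is governed by nuclear charge alone: the more protons, the stronger the pull on the same electron cloud, and the smaller the ion.
Nuclear charges: Al³⁺ (Z=13), Na⁺ (Z=11), O²⁻ (Z=8).
Largest to smallest: O²⁻ > Na⁺ > Al³⁺.

O²⁻, Na⁺, Al³⁺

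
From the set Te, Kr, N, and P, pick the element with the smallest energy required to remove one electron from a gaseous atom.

N is in period 2, group 15; P is in period 3, group 15; Kr is in period 4, group 18; Te is in period 5, group 16.
Removing the outermost electron gets harder across a period and easier down a group.
Neither a single period nor a single group — weigh both effects.
P > Te: period and group pull opposite ways; the down-group shift dominates (1012 vs 869 kJ/mol).
Kr > P: the two effects oppose for this pair; the across-period effect wins (1351 vs 1012 kJ/mol).
N > Kr: the two effects oppose for this pair; the down-group effect wins (1402 vs 1351 kJ/mol).
Approximate values (kJ/mol): N 1402, P 1012, Kr 1351, Te 869.
The smallest energy required to remove one electron from a gaseous atom among these belongs to Te.

Te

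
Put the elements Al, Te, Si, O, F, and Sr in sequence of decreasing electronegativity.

F > O > Te > Si > Al > Sr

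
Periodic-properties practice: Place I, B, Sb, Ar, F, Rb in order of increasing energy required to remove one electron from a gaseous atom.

Rb < B < Sb < I < Ar < F

B is in period 2, group 13; F is in period 2, group 17; Ar is in period 3, group 18; Rb is in period 5, group 1; Sb is in period 5, group 15; I is in period 5, group 17.
IE₁ increases left→right with effective nuclear charge and decreases top→bottom as the valence shell moves farther out.
Neither a single period nor a single group — weigh both effects.
B > Rb: both effects reinforce here, so B is clearly the higher of the two.
Sb > B: period and group pull opposite ways; the across-period shift dominates (831 vs 801 kJ/mol).
I > Sb: I lies to the right of Sb in period 5, so the across-period effect alone puts I higher.
Ar > I: both effects reinforce here, so Ar is clearly the higher of the two.
F > Ar: the two effects oppose for this pair; the down-group effect wins (1681 vs 1521 kJ/mol).
Tabulated first ionization energy (kJ/mol): B 801, F 1681, Ar 1521, Rb 403, Sb 831, I 1008.
So from lowest to highest: Rb < B < Sb < I < Ar < F.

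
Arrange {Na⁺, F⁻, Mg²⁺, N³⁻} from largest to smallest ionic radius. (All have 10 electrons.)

All of these have 10 electrons, so size is governed by nuclear charge alone: the more protons, the stronger the pull on the same electron cloud, and the smaller the ion.
Nuclear charges: Mg²⁺ (Z=12), Na⁺ (Z=11), F⁻ (Z=9), N³⁻ (Z=7).
Largest to smallest: N³⁻ > F⁻ > Na⁺ > Mg²⁺.

N³⁻ > F⁻ > Na⁺ > Mg²⁺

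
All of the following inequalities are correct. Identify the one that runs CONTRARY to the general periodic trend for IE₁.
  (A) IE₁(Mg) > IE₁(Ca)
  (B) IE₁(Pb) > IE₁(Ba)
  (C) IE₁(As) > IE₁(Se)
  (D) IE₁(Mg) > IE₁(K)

(C)

The general trend: IE₁ increases across a period and decreases down a group.
(A) Mg (period 3, group 2) vs Ca (period 4, group 2): the stated order agrees with the simple trend.
(B) Pb (period 6, group 14) vs Ba (period 6, group 2): the stated order agrees with the simple trend.
(C) As (period 4, group 15) vs Se (period 4, group 16): the stated order contradicts the simple trend.
(D) Mg (period 3, group 2) vs K (period 4, group 1): the stated order agrees with the simple trend.
The exception is (C): Se (4p⁴) ionizes more easily than half-filled As (4p³).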